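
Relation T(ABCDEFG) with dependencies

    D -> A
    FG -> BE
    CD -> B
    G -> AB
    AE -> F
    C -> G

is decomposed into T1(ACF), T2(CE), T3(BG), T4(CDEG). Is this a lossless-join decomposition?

No

Chase test. Columns are ABCDEFG; row i has aⱼ where attribute j ∈ Ti, else bᵢⱼ.
Initial tableau (one row per fragment):
  row 1: a1 b12 a3 b14 b15 a6 b17
  row 2: b21 b22 a3 b24 a5 b26 b27
  row 3: b31 a2 b33 b34 b35 b36 a7
  row 4: b41 b42 a3 a4 a5 b46 a7
Rows 3 and 4 agree on G; apply G→AB and equate their AB entries.
Rows 1 and 2 agree on C; apply C→G and equate their G entries.
Rows 1 and 4 agree on C; apply C→G and equate their G entries.
Rows 1 and 2 agree on G; apply G→AB and equate their AB entries.
Rows 1 and 3 agree on G; apply G→AB and equate their AB entries.
Rows 2 and 4 agree on AE; apply AE→F and equate their F entries.
No row becomes fully distinguished — the join is lossy.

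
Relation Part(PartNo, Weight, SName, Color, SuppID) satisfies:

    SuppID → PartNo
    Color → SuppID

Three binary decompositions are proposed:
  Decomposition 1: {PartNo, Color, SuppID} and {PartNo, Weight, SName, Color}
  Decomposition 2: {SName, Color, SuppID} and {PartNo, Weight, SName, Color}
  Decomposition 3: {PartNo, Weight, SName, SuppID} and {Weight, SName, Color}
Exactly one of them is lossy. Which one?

Decomposition 3

Decomposition 1: common = {PartNo, Color}, closure = {PartNo, Color, SuppID} → lossless.
Decomposition 2: common = {SName, Color}, closure = {PartNo, SName, Color, SuppID} → lossless.
Decomposition 3: common = {Weight, SName}, closure = {Weight, SName} → lossy.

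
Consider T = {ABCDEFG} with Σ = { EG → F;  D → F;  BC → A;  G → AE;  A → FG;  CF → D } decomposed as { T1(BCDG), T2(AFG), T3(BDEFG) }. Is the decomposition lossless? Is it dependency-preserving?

lossless but not dependency-preserving

Lossless test (chase): Rows 1 and 3 agree on D; apply D→F and equate their F entries. Rows 1 and 2 agree on G; apply G→AE and equate their AE entries. Rows 1 and 3 agree on G; apply G→AE and equate their AE entries. Row 1 is now all distinguished symbols — the join is lossless.
Dependency preservation: the restricted closure of {CF} across the fragments never reaches {D}, so CF → D cannot be enforced without a join — not preserved.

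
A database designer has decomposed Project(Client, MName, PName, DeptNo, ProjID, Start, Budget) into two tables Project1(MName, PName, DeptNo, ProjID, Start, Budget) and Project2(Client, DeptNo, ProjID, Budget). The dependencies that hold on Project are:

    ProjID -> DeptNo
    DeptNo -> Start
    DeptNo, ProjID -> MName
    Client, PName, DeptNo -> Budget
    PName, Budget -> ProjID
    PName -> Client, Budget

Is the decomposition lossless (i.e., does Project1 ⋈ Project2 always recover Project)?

Common attributes: Project1 ∩ Project2 = {DeptNo, ProjID, Budget}.
Closure of {DeptNo, ProjID, Budget}: DeptNo → Start applies, adding Start; DeptNo, ProjID → MName applies, adding MName. So (DeptNo, ProjID, Budget)⁺ = {MName, DeptNo, ProjID, Start, Budget}.
The closure contains neither all of Project1 = {MName, PName, DeptNo, ProjID, Start, Budget} nor all of Project2 = {Client, DeptNo, ProjID, Budget}, so the common attributes are not a superkey of either fragment. The join is lossy.

No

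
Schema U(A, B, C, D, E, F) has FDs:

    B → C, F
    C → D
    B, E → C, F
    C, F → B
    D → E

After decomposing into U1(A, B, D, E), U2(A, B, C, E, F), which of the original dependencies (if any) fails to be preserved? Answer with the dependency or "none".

C → D

Check C → D: no single fragment contains all of {C, D}, and the restricted closure of {C} across the fragments never reaches {D}.
B → C, F is preserved.
B, E → C, F is preserved.
C, F → B is preserved.
D → E is preserved.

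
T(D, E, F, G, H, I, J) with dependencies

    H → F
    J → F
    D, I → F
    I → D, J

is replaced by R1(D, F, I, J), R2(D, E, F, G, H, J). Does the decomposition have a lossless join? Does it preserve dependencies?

Lossless test: (D, F, J)⁺ = {D, F, J}, which is a superkey of neither fragment — lossy.
Dependency preservation: every FD's attributes lie within a single fragment, so each can be enforced locally — preserved.

lossy but dependency-preserving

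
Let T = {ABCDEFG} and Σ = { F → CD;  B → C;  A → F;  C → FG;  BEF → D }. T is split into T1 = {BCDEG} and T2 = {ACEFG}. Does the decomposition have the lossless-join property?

Common attributes: T1 ∩ T2 = {CEG}.
Closure of {CEG}: C → FG applies, adding F; F → CD applies, adding D. So (CEG)⁺ = {CDEFG}.
The closure contains neither all of T1 = {BCDEG} nor all of T2 = {ACEFG}, so the common attributes are not a superkey of either fragment. The join is lossy.

No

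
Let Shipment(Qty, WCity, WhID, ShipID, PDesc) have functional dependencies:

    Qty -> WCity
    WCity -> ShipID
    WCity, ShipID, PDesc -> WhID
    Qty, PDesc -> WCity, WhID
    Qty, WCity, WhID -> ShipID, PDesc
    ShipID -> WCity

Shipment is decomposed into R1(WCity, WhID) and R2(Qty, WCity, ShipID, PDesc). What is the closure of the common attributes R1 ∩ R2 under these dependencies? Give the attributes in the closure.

R1 ∩ R2 = {WCity}.
WCity → ShipID applies, adding ShipID
Closure: {WCity, ShipID}.

WCity, ShipID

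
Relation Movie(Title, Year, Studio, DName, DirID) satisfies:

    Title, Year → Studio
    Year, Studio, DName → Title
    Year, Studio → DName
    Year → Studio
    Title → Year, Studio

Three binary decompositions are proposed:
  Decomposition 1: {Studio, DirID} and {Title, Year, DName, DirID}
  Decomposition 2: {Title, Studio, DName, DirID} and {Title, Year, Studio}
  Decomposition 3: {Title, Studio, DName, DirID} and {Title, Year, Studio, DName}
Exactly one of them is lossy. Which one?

Decomposition 1: common = {DirID}, closure = {DirID} → lossy.
Decomposition 2: common = {Title, Studio}, closure = {Title, Year, Studio, DName} → lossless.
Decomposition 3: common = {Title, Studio, DName}, closure = {Title, Year, Studio, DName} → lossless.

Decomposition 1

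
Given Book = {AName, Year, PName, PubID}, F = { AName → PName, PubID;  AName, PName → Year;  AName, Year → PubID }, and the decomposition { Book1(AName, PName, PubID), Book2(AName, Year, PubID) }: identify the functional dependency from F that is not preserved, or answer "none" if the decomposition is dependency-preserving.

none

AName → PName, PubID lies within Book1.
AName, PName → Year: restricted closure across fragments reaches Year.
AName, Year → PubID lies within Book2.
Every dependency is enforceable on the fragments, so the decomposition is dependency-preserving.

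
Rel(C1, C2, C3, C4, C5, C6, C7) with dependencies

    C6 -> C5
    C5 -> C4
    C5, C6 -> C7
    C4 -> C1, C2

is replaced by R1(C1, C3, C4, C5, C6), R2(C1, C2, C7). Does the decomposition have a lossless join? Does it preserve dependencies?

lossy and not dependency-preserving

Lossless test: (C1)⁺ = {C1}, which is a superkey of neither fragment — lossy.
Dependency preservation: the restricted closure of {C5, C6} across the fragments never reaches {C7}, so C5, C6 → C7 cannot be enforced without a join — not preserved.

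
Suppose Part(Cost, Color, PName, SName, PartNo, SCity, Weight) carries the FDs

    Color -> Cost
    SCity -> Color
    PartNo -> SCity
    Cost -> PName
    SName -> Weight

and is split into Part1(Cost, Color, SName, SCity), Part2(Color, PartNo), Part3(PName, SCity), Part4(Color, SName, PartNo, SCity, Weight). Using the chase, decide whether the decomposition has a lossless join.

Yes

Chase test. Columns are Cost, Color, PName, SName, PartNo, SCity, Weight; row i has aⱼ where attribute j ∈ Parti, else bᵢⱼ.
Initial tableau (one row per fragment):
  row 1: a1 a2 b13 a4 b15 a6 b17
  row 2: b21 a2 b23 b24 a5 b26 b27
  row 3: b31 b32 a3 b34 b35 a6 b37
  row 4: b41 a2 b43 a4 a5 a6 a7
Rows 1 and 2 agree on Color; apply Color→Cost and equate their Cost entries.
Rows 1 and 4 agree on Color; apply Color→Cost and equate their Cost entries.
Rows 1 and 3 agree on SCity; apply SCity→Color and equate their Color entries.
Rows 2 and 4 agree on PartNo; apply PartNo→SCity and equate their SCity entries.
Rows 1 and 2 agree on Cost; apply Cost→PName and equate their PName entries.
Rows 1 and 4 agree on Cost; apply Cost→PName and equate their PName entries.
Rows 1 and 4 agree on SName; apply SName→Weight and equate their Weight entries.
Rows 1 and 3 agree on Color; apply Color→Cost and equate their Cost entries.
Rows 1 and 3 agree on Cost; apply Cost→PName and equate their PName entries.
Row 4 is now all distinguished symbols — the join is lossless.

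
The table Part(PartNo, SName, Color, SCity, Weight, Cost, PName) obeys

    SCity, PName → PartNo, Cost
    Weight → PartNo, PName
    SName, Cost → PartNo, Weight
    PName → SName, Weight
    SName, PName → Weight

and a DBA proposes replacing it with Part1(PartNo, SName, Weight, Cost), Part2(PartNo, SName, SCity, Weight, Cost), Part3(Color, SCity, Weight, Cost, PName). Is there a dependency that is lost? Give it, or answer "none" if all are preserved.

none

SCity, PName → PartNo, Cost: restricted closure across fragments reaches PartNo, Cost.
Weight → PartNo, PName: restricted closure across fragments reaches PartNo, PName.
SName, Cost → PartNo, Weight lies within Part1.
PName → SName, Weight: restricted closure across fragments reaches SName, Weight.
SName, PName → Weight: restricted closure across fragments reaches Weight.
Every dependency is enforceable on the fragments, so the decomposition is dependency-preserving.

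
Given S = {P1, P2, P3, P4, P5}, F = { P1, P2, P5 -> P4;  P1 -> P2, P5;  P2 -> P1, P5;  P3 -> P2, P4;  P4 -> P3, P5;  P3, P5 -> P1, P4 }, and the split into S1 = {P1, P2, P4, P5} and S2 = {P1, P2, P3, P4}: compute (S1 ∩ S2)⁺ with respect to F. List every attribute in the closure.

S1 ∩ S2 = {P1, P2, P4}.
P1 → P2, P5 applies, adding P5
P4 → P3, P5 applies, adding P3
Closure: {P1, P2, P3, P4, P5}.

P1, P2, P3, P4, P5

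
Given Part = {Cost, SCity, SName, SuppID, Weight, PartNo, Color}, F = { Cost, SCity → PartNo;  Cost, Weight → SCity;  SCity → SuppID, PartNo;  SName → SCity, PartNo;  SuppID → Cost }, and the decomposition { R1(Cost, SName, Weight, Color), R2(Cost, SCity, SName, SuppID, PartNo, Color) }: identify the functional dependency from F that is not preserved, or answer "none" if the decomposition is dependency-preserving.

Cost, Weight → SCity

Check Cost, Weight → SCity: no single fragment contains all of {Cost, SCity, Weight}, and the restricted closure of {Cost, Weight} across the fragments never reaches {SCity}.
Cost, SCity → PartNo is preserved.
SCity → SuppID, PartNo is preserved.
SName → SCity, PartNo is preserved.
SuppID → Cost is preserved.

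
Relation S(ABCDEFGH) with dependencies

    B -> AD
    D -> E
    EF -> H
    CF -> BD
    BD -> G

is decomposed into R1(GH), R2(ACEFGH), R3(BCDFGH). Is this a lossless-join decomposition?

Chase test. Columns are ABCDEFGH; row i has aⱼ where attribute j ∈ Ri, else bᵢⱼ.
Initial tableau (one row per fragment):
  row 1: b11 b12 b13 b14 b15 b16 a7 a8
  row 2: a1 b22 a3 b24 a5 a6 a7 a8
  row 3: b31 a2 a3 a4 b35 a6 a7 a8
Rows 2 and 3 agree on CF; apply CF→BD and equate their BD entries.
Rows 2 and 3 agree on B; apply B→AD and equate their AD entries.
Rows 2 and 3 agree on D; apply D→E and equate their E entries.
Row 2 is now all distinguished symbols — the join is lossless.

Yes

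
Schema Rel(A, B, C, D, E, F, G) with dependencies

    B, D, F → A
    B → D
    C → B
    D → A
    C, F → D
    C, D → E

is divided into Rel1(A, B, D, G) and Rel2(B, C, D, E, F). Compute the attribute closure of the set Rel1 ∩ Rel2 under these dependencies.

A, B, D

Rel1 ∩ Rel2 = {B, D}.
D → A applies, adding A
Closure: {A, B, D}.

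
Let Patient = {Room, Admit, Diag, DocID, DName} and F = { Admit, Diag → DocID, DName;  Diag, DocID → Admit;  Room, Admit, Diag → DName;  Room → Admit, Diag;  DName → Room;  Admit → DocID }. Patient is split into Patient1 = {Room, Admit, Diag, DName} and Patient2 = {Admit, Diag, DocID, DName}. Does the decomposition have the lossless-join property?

Yes

Common attributes: Patient1 ∩ Patient2 = {Admit, Diag, DName}.
Closure of {Admit, Diag, DName}: Admit, Diag → DocID, DName applies, adding DocID; DName → Room applies, adding Room. So (Admit, Diag, DName)⁺ = {Room, Admit, Diag, DocID, DName}.
This closure contains every attribute of Patient1, so Patient1 ∩ Patient2 → Patient1. The join is lossless.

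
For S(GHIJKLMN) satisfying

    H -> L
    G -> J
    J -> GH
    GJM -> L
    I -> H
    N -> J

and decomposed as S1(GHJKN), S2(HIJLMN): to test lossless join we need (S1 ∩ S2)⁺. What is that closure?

GHJLN

S1 ∩ S2 = {HJN}.
H → L applies, adding L
J → GH applies, adding G
Closure: {GHJLN}.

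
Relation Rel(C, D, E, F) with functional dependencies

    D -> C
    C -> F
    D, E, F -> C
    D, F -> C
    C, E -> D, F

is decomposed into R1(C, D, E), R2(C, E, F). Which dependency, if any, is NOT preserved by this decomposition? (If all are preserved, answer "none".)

D → C lies within R1.
C → F lies within R2.
D, E, F → C: restricted closure across fragments reaches C.
D, F → C: restricted closure across fragments reaches C.
C, E → D, F: restricted closure across fragments reaches D, F.
Every dependency is enforceable on the fragments, so the decomposition is dependency-preserving.

none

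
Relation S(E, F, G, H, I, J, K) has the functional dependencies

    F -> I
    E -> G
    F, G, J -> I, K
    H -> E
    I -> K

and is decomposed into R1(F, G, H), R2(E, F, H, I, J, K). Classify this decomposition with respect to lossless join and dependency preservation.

Lossless test: (F, H)⁺ = {E, F, G, H, I, K}, which contains all of one fragment — lossless.
Dependency preservation: the restricted closure of {E} across the fragments never reaches {G}, so E → G cannot be enforced without a join — not preserved.

lossless but not dependency-preserving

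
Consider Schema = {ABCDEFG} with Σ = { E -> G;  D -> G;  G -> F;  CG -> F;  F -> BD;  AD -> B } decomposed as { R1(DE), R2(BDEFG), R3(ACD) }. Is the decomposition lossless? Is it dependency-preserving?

lossy but dependency-preserving

Lossless test (chase): Rows 1 and 2 agree on E; apply E→G and equate their G entries. Rows 1 and 3 agree on D; apply D→G and equate their G entries. Rows 1 and 2 agree on G; apply G→F and equate their F entries. Rows 1 and 3 agree on G; apply G→F and equate their F entries. Rows 1 and 2 agree on F; apply F→BD and equate their BD entries. Rows 1 and 3 agree on F; apply F→BD and equate their BD entries. No row becomes fully distinguished — the join is lossy.
Dependency preservation: CG → F; AD → B are not contained in any single fragment, but the restricted closure of each left-hand side across the fragments still reaches the right-hand side; the remaining FDs each lie inside some fragment. All dependencies are preserved.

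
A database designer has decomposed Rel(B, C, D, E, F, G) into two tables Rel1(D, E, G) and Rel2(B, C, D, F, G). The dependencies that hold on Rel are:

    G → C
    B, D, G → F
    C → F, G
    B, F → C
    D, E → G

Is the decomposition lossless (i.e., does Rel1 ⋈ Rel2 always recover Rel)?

Common attributes: Rel1 ∩ Rel2 = {D, G}.
Closure of {D, G}: G → C applies, adding C; C → F, G applies, adding F. So (D, G)⁺ = {C, D, F, G}.
The closure contains neither all of Rel1 = {D, E, G} nor all of Rel2 = {B, C, D, F, G}, so the common attributes are not a superkey of either fragment. The join is lossy.

No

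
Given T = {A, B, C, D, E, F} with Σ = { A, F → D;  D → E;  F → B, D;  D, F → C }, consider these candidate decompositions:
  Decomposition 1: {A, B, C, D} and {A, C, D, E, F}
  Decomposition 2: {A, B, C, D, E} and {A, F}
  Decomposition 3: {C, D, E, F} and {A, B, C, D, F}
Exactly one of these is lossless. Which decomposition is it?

Decomposition 3

Decomposition 1: common = {A, C, D}, closure = {A, C, D, E} → lossy.
Decomposition 2: common = {A}, closure = {A} → lossy.
Decomposition 3: common = {C, D, F}, closure = {B, C, D, E, F} → lossless.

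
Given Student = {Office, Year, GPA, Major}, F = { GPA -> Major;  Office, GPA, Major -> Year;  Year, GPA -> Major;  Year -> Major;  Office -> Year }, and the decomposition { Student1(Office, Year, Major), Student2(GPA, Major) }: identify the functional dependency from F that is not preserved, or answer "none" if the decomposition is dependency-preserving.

none

GPA → Major lies within Student2.
Office, GPA, Major → Year: restricted closure across fragments reaches Year.
Year, GPA → Major: restricted closure across fragments reaches Major.
Year → Major lies within Student1.
Office → Year lies within Student1.
Every dependency is enforceable on the fragments, so the decomposition is dependency-preserving.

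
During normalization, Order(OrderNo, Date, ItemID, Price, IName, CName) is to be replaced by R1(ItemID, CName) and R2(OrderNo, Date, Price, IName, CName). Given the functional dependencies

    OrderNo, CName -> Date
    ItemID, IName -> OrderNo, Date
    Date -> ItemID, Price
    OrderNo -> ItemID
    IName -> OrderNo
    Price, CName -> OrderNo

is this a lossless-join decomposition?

Common attributes: R1 ∩ R2 = {CName}.
No dependency enlarges {CName}, so (CName)⁺ = {CName}.
The closure contains neither all of R1 = {ItemID, CName} nor all of R2 = {OrderNo, Date, Price, IName, CName}, so the common attributes are not a superkey of either fragment. The join is lossy.

No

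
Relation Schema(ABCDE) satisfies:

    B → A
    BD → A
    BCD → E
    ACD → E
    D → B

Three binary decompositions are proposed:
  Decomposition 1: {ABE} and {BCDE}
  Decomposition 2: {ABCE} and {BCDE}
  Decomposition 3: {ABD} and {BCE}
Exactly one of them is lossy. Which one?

Decomposition 1: common = {BE}, closure = {ABE} → lossless.
Decomposition 2: common = {BCE}, closure = {ABCE} → lossless.
Decomposition 3: common = {B}, closure = {AB} → lossy.

Decomposition 3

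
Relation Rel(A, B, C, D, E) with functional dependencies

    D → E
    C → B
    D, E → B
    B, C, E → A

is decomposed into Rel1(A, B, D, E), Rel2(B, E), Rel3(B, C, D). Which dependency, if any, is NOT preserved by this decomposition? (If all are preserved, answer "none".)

Check B, C, E → A: no single fragment contains all of {A, B, C, E}, and the restricted closure of {B, C, E} across the fragments never reaches {A}.
D → E is preserved.
C → B is preserved.
D, E → B is preserved.

B, C, E → A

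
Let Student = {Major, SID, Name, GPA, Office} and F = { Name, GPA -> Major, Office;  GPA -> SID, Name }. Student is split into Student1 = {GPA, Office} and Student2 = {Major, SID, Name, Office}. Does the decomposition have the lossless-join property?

Common attributes: Student1 ∩ Student2 = {Office}.
No dependency enlarges {Office}, so (Office)⁺ = {Office}.
The closure contains neither all of Student1 = {GPA, Office} nor all of Student2 = {Major, SID, Name, Office}, so the common attributes are not a superkey of either fragment. The join is lossy.

No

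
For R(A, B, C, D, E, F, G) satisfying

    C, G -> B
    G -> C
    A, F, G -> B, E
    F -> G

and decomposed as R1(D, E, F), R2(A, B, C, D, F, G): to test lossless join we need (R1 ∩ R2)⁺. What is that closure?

B, C, D, F, G

R1 ∩ R2 = {D, F}.
F → G applies, adding G
G → C applies, adding C
C, G → B applies, adding B
Closure: {B, C, D, F, G}.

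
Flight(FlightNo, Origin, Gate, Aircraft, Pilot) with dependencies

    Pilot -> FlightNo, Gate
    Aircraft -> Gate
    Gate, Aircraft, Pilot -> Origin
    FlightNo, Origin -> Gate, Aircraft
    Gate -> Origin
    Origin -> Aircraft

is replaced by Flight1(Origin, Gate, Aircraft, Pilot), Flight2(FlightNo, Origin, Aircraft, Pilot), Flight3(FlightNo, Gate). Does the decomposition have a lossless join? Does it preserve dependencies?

Lossless test (chase): Rows 1 and 2 agree on Pilot; apply Pilot→FlightNo, Gate and equate their FlightNo, Gate entries. Rows 1 and 3 agree on Gate; apply Gate→Origin and equate their Origin entries. Rows 1 and 3 agree on Origin; apply Origin→Aircraft and equate their Aircraft entries. Row 1 is now all distinguished symbols — the join is lossless.
Dependency preservation: Pilot → FlightNo, Gate; FlightNo, Origin → Gate, Aircraft are not contained in any single fragment, but the restricted closure of each left-hand side across the fragments still reaches the right-hand side; the remaining FDs each lie inside some fragment. All dependencies are preserved.

lossless and dependency-preserving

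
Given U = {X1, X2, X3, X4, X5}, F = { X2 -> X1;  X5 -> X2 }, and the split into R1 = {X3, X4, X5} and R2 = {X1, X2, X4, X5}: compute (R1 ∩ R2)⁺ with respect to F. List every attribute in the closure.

R1 ∩ R2 = {X4, X5}.
X5 → X2 applies, adding X2
X2 → X1 applies, adding X1
Closure: {X1, X2, X4, X5}.

X1, X2, X4, X5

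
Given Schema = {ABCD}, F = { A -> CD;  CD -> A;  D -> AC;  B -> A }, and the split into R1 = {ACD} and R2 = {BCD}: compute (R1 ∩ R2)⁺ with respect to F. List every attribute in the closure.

ACD

R1 ∩ R2 = {CD}.
CD → A applies, adding A
Closure: {ACD}.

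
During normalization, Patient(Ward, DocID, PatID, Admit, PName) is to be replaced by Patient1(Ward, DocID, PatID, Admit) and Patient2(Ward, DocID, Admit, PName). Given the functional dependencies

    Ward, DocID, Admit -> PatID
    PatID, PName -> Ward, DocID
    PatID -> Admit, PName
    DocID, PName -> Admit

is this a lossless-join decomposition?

Common attributes: Patient1 ∩ Patient2 = {Ward, DocID, Admit}.
Closure of {Ward, DocID, Admit}: Ward, DocID, Admit → PatID applies, adding PatID; PatID → Admit, PName applies, adding PName. So (Ward, DocID, Admit)⁺ = {Ward, DocID, PatID, Admit, PName}.
This closure contains every attribute of Patient1, so Patient1 ∩ Patient2 → Patient1. The join is lossless.

Yes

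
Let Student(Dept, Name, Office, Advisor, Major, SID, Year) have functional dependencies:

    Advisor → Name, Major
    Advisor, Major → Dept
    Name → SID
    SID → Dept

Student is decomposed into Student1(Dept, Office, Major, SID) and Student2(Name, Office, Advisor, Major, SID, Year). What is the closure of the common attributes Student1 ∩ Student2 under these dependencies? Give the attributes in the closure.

Dept, Office, Major, SID

Student1 ∩ Student2 = {Office, Major, SID}.
SID → Dept applies, adding Dept
Closure: {Dept, Office, Major, SID}.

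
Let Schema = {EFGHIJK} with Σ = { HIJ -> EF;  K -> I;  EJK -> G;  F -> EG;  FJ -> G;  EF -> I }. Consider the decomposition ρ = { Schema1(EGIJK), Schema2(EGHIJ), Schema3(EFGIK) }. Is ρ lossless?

No

Chase test. Columns are EFGHIJK; row i has aⱼ where attribute j ∈ Schemai, else bᵢⱼ.
Initial tableau (one row per fragment):
  row 1: a1 b12 a3 b14 a5 a6 a7
  row 2: a1 b22 a3 a4 a5 a6 b27
  row 3: a1 a2 a3 b34 a5 b36 a7
No row becomes fully distinguished — the join is lossy.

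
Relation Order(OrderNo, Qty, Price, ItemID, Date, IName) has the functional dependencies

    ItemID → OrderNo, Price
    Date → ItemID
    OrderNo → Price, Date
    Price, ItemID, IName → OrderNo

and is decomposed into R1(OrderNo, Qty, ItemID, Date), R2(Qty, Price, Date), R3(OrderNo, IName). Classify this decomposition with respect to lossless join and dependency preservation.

Lossless test (chase): Rows 1 and 2 agree on Date; apply Date→ItemID and equate their ItemID entries. Rows 1 and 3 agree on OrderNo; apply OrderNo→Price, Date and equate their Price, Date entries. Rows 1 and 2 agree on ItemID; apply ItemID→OrderNo, Price and equate their OrderNo, Price entries. Rows 1 and 3 agree on Date; apply Date→ItemID and equate their ItemID entries. No row becomes fully distinguished — the join is lossy.
Dependency preservation: ItemID → OrderNo, Price; OrderNo → Price, Date; Price, ItemID, IName → OrderNo are not contained in any single fragment, but the restricted closure of each left-hand side across the fragments still reaches the right-hand side; the remaining FDs each lie inside some fragment. All dependencies are preserved.

lossy but dependency-preserving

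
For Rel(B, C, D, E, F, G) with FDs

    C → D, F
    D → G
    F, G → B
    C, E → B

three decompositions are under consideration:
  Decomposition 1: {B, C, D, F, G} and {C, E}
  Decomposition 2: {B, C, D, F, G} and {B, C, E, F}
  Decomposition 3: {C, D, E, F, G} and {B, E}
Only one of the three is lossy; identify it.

Decomposition 3

Decomposition 1: common = {C}, closure = {B, C, D, F, G} → lossless.
Decomposition 2: common = {B, C, F}, closure = {B, C, D, F, G} → lossless.
Decomposition 3: common = {E}, closure = {E} → lossy.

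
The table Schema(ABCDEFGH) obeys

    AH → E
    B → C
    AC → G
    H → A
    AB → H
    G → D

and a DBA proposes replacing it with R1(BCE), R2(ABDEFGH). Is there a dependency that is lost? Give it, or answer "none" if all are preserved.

Check AC → G: no single fragment contains all of {ACG}, and the restricted closure of {AC} across the fragments never reaches {G}.
AH → E is preserved.
B → C is preserved.
H → A is preserved.
AB → H is preserved.
G → D is preserved.

AC → G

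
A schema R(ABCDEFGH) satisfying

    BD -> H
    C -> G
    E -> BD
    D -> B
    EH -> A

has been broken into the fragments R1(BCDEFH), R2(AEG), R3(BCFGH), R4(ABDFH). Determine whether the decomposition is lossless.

Chase test. Columns are ABCDEFGH; row i has aⱼ where attribute j ∈ Ri, else bᵢⱼ.
Initial tableau (one row per fragment):
  row 1: b11 a2 a3 a4 a5 a6 b17 a8
  row 2: a1 b22 b23 b24 a5 b26 a7 b28
  row 3: b31 a2 a3 b34 b35 a6 a7 a8
  row 4: a1 a2 b43 a4 b45 a6 b47 a8
Rows 1 and 3 agree on C; apply C→G and equate their G entries.
Rows 1 and 2 agree on E; apply E→BD and equate their BD entries.
Rows 1 and 2 agree on BD; apply BD→H and equate their H entries.
Rows 1 and 2 agree on EH; apply EH→A and equate their A entries.
Row 1 is now all distinguished symbols — the join is lossless.

Yes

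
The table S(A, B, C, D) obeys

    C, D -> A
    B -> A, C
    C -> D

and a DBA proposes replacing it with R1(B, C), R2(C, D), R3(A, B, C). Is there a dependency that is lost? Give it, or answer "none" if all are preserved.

none

C, D → A: restricted closure across fragments reaches A.
B → A, C lies within R3.
C → D lies within R2.
Every dependency is enforceable on the fragments, so the decomposition is dependency-preserving.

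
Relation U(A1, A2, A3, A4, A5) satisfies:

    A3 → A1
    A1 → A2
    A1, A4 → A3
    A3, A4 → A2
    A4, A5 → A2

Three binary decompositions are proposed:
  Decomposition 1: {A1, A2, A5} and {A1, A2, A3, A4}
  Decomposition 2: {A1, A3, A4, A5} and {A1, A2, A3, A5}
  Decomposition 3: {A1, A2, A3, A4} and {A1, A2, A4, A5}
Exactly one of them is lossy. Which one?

Decomposition 1: common = {A1, A2}, closure = {A1, A2} → lossy.
Decomposition 2: common = {A1, A3, A5}, closure = {A1, A2, A3, A5} → lossless.
Decomposition 3: common = {A1, A2, A4}, closure = {A1, A2, A3, A4} → lossless.

Decomposition 1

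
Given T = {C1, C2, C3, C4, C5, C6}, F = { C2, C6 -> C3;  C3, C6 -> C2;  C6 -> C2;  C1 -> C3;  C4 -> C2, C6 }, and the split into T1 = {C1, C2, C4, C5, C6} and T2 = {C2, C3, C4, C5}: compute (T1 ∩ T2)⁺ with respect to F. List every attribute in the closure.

C2, C3, C4, C5, C6

T1 ∩ T2 = {C2, C4, C5}.
C4 → C2, C6 applies, adding C6
C2, C6 → C3 applies, adding C3
Closure: {C2, C3, C4, C5, C6}.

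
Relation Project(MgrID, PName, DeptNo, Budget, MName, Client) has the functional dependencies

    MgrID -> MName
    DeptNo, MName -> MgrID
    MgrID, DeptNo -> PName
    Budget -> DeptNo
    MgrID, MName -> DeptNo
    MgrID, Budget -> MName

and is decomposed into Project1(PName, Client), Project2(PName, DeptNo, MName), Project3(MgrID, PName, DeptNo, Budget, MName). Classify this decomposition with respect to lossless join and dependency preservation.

lossy but dependency-preserving

Lossless test (chase): Rows 2 and 3 agree on DeptNo, MName; apply DeptNo, MName→MgrID and equate their MgrID entries. No row becomes fully distinguished — the join is lossy.
Dependency preservation: every FD's attributes lie within a single fragment, so each can be enforced locally — preserved.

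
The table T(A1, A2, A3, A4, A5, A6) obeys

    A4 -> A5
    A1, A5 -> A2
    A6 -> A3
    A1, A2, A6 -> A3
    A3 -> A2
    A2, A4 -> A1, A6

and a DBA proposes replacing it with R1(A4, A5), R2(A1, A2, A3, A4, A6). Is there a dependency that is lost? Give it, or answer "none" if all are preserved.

A1, A5 -> A2

Check A1, A5 → A2: no single fragment contains all of {A1, A2, A5}, and the restricted closure of {A1, A5} across the fragments never reaches {A2}.
A4 → A5 is preserved.
A6 → A3 is preserved.
A1, A2, A6 → A3 is preserved.
A3 → A2 is preserved.
A2, A4 → A1, A6 is preserved.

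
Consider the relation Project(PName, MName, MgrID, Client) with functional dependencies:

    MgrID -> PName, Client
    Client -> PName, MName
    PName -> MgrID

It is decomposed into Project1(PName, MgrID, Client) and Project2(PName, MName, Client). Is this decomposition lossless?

Yes

Common attributes: Project1 ∩ Project2 = {PName, Client}.
Closure of {PName, Client}: Client → PName, MName applies, adding MName; PName → MgrID applies, adding MgrID. So (PName, Client)⁺ = {PName, MName, MgrID, Client}.
This closure contains every attribute of Project1, so Project1 ∩ Project2 → Project1. The join is lossless.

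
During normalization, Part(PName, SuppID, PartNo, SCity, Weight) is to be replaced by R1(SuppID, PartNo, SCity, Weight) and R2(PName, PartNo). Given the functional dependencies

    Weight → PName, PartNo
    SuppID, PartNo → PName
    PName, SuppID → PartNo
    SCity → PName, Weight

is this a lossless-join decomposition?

No

Common attributes: R1 ∩ R2 = {PartNo}.
No dependency enlarges {PartNo}, so (PartNo)⁺ = {PartNo}.
The closure contains neither all of R1 = {SuppID, PartNo, SCity, Weight} nor all of R2 = {PName, PartNo}, so the common attributes are not a superkey of either fragment. The join is lossy.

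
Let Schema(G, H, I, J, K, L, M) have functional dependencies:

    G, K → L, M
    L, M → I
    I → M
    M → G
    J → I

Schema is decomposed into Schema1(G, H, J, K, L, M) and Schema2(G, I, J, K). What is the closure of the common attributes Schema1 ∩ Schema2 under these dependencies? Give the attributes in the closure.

G, I, J, K, L, M

Schema1 ∩ Schema2 = {G, J, K}.
G, K → L, M applies, adding L, M
L, M → I applies, adding I
Closure: {G, I, J, K, L, M}.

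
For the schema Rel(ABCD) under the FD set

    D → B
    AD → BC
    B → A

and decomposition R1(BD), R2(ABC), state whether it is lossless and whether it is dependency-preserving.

Lossless test: (B)⁺ = {AB}, which is a superkey of neither fragment — lossy.
Dependency preservation: the restricted closure of {AD} across the fragments never reaches {BC}, so AD → BC cannot be enforced without a join — not preserved.

lossy and not dependency-preserving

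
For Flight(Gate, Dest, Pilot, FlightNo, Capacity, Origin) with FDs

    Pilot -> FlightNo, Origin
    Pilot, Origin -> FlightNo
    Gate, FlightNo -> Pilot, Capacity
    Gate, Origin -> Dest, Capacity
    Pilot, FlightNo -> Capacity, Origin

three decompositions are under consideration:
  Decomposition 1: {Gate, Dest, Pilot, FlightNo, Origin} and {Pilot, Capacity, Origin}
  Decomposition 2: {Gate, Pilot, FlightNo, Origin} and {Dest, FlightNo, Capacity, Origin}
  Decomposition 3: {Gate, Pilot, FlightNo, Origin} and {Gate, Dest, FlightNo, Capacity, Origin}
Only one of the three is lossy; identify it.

Decomposition 1: common = {Pilot, Origin}, closure = {Pilot, FlightNo, Capacity, Origin} → lossless.
Decomposition 2: common = {FlightNo, Origin}, closure = {FlightNo, Origin} → lossy.
Decomposition 3: common = {Gate, FlightNo, Origin}, closure = {Gate, Dest, Pilot, FlightNo, Capacity, Origin} → lossless.

Decomposition 2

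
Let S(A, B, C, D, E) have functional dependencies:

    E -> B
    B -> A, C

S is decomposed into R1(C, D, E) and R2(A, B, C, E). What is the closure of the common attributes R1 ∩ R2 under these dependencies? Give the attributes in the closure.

A, B, C, E

R1 ∩ R2 = {C, E}.
E → B applies, adding B
B → A, C applies, adding A
Closure: {A, B, C, E}.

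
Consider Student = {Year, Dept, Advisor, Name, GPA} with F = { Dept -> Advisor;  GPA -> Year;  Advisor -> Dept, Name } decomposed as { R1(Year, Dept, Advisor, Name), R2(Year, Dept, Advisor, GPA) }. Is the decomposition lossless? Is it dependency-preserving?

Lossless test: (Year, Dept, Advisor)⁺ = {Year, Dept, Advisor, Name}, which contains all of one fragment — lossless.
Dependency preservation: every FD's attributes lie within a single fragment, so each can be enforced locally — preserved.

lossless and dependency-preserving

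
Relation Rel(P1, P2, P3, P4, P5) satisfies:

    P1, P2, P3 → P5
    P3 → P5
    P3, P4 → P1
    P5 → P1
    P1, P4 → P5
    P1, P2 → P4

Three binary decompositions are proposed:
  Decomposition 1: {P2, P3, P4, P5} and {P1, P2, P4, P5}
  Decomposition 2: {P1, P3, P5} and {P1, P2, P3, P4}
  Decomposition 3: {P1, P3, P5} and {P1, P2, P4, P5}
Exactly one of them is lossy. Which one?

Decomposition 1: common = {P2, P4, P5}, closure = {P1, P2, P4, P5} → lossless.
Decomposition 2: common = {P1, P3}, closure = {P1, P3, P5} → lossless.
Decomposition 3: common = {P1, P5}, closure = {P1, P5} → lossy.

Decomposition 3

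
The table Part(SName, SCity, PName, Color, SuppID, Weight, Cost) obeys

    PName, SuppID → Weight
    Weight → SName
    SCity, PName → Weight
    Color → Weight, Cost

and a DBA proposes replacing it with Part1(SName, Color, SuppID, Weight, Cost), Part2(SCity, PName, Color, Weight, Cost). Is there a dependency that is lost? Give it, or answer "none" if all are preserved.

PName, SuppID → Weight

Check PName, SuppID → Weight: no single fragment contains all of {PName, SuppID, Weight}, and the restricted closure of {PName, SuppID} across the fragments never reaches {Weight}.
Weight → SName is preserved.
SCity, PName → Weight is preserved.
Color → Weight, Cost is preserved.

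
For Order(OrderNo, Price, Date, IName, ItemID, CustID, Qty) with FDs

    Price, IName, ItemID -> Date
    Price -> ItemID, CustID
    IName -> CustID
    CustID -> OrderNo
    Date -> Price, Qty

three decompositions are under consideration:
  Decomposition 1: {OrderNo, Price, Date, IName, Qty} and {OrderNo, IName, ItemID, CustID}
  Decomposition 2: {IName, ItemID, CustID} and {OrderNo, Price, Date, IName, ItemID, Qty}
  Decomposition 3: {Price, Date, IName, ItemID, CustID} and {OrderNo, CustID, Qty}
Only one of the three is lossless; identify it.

Decomposition 2

Decomposition 1: common = {OrderNo, IName}, closure = {OrderNo, IName, CustID} → lossy.
Decomposition 2: common = {IName, ItemID}, closure = {OrderNo, IName, ItemID, CustID} → lossless.
Decomposition 3: common = {CustID}, closure = {OrderNo, CustID} → lossy.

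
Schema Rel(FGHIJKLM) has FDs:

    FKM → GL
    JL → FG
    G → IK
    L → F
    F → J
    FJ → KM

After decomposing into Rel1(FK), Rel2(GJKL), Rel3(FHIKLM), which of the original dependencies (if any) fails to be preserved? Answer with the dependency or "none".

G → IK

Check G → IK: no single fragment contains all of {GIK}, and the restricted closure of {G} across the fragments never reaches {IK}.
FKM → GL is preserved.
JL → FG is preserved.
L → F is preserved.
F → J is preserved.
FJ → KM is preserved.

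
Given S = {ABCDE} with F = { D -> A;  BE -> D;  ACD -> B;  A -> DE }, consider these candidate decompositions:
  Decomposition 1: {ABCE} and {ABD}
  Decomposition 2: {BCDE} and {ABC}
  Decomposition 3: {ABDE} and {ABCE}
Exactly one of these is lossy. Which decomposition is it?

Decomposition 1: common = {AB}, closure = {ABDE} → lossless.
Decomposition 2: common = {BC}, closure = {BC} → lossy.
Decomposition 3: common = {ABE}, closure = {ABDE} → lossless.

Decomposition 2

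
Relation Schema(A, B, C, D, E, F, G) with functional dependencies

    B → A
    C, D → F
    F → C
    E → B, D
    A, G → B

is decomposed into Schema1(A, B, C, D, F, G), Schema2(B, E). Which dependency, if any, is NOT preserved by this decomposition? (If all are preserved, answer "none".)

E → B, D

Check E → B, D: no single fragment contains all of {B, D, E}, and the restricted closure of {E} across the fragments never reaches {B, D}.
B → A is preserved.
C, D → F is preserved.
F → C is preserved.
A, G → B is preserved.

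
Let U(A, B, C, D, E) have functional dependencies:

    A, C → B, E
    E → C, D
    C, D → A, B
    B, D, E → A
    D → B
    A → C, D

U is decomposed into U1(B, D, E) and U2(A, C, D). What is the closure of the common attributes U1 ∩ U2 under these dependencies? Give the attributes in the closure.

B, D

U1 ∩ U2 = {D}.
D → B applies, adding B
Closure: {B, D}.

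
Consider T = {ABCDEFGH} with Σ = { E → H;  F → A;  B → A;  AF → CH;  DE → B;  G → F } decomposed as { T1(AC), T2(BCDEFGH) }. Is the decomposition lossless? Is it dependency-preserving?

Lossless test: (C)⁺ = {C}, which is a superkey of neither fragment — lossy.
Dependency preservation: the restricted closure of {F} across the fragments never reaches {A}, so F → A cannot be enforced without a join — not preserved.

lossy and not dependency-preserving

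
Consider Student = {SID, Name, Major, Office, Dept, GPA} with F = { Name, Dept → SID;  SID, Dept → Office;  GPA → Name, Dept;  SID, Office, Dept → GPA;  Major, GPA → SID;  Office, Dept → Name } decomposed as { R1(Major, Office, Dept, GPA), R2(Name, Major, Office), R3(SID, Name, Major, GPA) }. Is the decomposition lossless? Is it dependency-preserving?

lossless but not dependency-preserving

Lossless test (chase): Rows 1 and 3 agree on GPA; apply GPA→Name, Dept and equate their Name, Dept entries. Rows 1 and 3 agree on Major, GPA; apply Major, GPA→SID and equate their SID entries. Rows 1 and 3 agree on SID, Dept; apply SID, Dept→Office and equate their Office entries. Row 1 is now all distinguished symbols — the join is lossless.
Dependency preservation: the restricted closure of {Name, Dept} across the fragments never reaches {SID}, so Name, Dept → SID cannot be enforced without a join — not preserved.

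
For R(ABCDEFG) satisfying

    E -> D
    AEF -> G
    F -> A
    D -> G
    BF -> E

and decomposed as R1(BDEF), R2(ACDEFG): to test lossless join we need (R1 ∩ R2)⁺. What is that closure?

ADEFG

R1 ∩ R2 = {DEF}.
F → A applies, adding A
D → G applies, adding G
Closure: {ADEFG}.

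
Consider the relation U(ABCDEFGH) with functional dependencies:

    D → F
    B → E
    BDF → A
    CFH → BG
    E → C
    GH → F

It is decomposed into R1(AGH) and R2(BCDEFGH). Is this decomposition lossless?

Common attributes: R1 ∩ R2 = {GH}.
Closure of {GH}: GH → F applies, adding F. So (GH)⁺ = {FGH}.
The closure contains neither all of R1 = {AGH} nor all of R2 = {BCDEFGH}, so the common attributes are not a superkey of either fragment. The join is lossy.

No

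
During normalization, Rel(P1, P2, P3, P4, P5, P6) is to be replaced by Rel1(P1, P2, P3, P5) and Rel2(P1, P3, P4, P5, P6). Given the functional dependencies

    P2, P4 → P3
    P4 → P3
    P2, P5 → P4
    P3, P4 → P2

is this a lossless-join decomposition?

Common attributes: Rel1 ∩ Rel2 = {P1, P3, P5}.
No dependency enlarges {P1, P3, P5}, so (P1, P3, P5)⁺ = {P1, P3, P5}.
The closure contains neither all of Rel1 = {P1, P2, P3, P5} nor all of Rel2 = {P1, P3, P4, P5, P6}, so the common attributes are not a superkey of either fragment. The join is lossy.

No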